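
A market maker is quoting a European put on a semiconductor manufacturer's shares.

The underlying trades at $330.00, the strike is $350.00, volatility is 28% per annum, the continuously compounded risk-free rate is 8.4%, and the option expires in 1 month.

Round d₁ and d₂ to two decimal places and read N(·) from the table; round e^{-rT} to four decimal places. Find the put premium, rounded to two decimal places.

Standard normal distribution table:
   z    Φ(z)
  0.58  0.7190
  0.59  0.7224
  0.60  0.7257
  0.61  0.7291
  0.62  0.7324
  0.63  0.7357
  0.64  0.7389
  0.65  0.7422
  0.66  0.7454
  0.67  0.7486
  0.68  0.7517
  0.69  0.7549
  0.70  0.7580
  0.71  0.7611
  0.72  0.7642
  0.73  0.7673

$21.77

T = 0.08333;  σ√T = 0.0808
d₁ = [ln(330/350) + (0.084 + 0.28²/2)·0.08333] / 0.0808 = [-0.0588 + 0.0103] / 0.0808 = -0.6009 → -0.60
d₂ = d₁ − σ√T = -0.6009 − 0.0808 = -0.6818 → -0.68
e^(−rT) = e^(−0.084·0.08333) = 0.9930
P = 350·0.9930·N(0.68) − 330·N(0.60) = 350·0.9930·0.7517 − 330·0.7257 = 261.2533 − 239.4810 = 21.7723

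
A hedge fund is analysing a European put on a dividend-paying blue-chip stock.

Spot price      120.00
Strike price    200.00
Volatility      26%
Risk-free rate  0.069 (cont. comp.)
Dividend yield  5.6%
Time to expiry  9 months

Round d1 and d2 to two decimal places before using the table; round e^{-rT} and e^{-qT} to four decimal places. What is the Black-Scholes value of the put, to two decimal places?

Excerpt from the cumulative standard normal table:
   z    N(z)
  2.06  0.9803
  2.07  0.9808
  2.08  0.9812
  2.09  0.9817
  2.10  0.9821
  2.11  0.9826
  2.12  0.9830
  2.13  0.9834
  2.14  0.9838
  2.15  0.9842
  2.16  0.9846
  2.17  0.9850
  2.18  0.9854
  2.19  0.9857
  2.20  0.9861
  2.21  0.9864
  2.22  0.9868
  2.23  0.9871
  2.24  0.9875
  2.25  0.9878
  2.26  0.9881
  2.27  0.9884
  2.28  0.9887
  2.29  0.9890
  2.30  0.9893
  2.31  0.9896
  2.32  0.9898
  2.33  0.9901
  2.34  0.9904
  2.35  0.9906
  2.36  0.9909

σ√T = 0.26 × 0.8660 = 0.2252
d₁ = [ln(120/200) + (0.069 − 0.056 + 0.26²/2)·0.75] / 0.2252 = [-0.5108 + 0.0351] / 0.2252 = -2.1128 ⇒ -2.11
d₂ = d₁ − σ√T = -2.1128 − 0.2252 = -2.3379 ⇒ -2.34
exp(−qT) = exp(−0.056·0.75) = 0.9589;  exp(−rT) = exp(−0.069·0.75) = 0.9496
P = 200·0.9496·N(2.34) − 120·0.9589·N(2.11) = 200·0.9496·0.9904 − 120·0.9589·0.9826 = 188.0968 − 113.0658 = 75.0310

75.03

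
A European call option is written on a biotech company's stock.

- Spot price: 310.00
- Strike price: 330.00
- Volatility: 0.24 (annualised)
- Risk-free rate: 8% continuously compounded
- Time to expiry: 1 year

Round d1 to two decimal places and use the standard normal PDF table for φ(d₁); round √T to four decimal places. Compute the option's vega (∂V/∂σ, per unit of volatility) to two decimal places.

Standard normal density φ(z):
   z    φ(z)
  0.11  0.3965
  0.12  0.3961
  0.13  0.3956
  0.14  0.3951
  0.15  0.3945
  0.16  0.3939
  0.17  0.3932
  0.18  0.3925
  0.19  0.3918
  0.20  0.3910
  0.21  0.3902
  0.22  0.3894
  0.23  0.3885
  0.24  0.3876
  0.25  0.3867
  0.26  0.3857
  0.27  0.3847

121.46

σ√T = 0.24·√1 = 0.2400
d₁ = [ln(310/330) + (0.08 + ½·0.24²)·1] / (σ√T) = (-0.0625 + 0.1088) / 0.2400 = 0.1928 ⇒ 0.19
√T = √1 = 1.0000
φ(d₁) = φ(0.19) = 0.3918
vega = S·φ(d₁)·√T = 310·0.3918·1.0000 = 121.4580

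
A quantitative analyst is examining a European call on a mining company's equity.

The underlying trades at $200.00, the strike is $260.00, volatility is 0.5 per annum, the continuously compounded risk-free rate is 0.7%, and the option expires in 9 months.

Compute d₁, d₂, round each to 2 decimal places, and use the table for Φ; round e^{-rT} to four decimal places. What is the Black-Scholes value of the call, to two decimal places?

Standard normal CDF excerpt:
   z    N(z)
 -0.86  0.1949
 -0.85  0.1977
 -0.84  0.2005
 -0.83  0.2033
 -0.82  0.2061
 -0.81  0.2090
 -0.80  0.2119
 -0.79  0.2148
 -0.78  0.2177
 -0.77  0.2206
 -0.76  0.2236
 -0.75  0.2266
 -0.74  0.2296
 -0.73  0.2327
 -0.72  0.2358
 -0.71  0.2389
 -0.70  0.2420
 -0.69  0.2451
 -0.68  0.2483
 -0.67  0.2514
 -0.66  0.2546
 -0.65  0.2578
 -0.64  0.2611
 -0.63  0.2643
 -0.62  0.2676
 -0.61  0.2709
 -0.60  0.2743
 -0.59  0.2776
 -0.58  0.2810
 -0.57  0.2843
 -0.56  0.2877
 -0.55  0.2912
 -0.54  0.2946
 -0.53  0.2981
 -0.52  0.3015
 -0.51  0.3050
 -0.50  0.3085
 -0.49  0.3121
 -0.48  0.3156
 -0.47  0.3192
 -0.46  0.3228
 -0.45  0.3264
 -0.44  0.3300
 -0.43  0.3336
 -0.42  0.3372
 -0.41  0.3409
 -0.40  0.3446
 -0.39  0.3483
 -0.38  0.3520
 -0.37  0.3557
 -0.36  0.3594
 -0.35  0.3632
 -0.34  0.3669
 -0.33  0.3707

$16.34

σ√T = 0.5·√0.75 = 0.4330
d₁ = [ln(200/260) + (0.007 + 0.5²/2)·0.75] / 0.4330 = [-0.2624 + 0.0990] / 0.4330 = -0.3773 ≈ -0.38
d₂ = d₁ − σ√T = -0.3773 − 0.4330 = -0.8103 ≈ -0.81
e^(−rT) = e^(−0.007·0.75) = 0.9948
N(d₁) = N(-0.38) = 0.3520;  N(d₂) = N(-0.81) = 0.2090
C = 200·0.3520 − 260·0.9948·0.2090 = 70.4000 − 54.0574 = 16.3426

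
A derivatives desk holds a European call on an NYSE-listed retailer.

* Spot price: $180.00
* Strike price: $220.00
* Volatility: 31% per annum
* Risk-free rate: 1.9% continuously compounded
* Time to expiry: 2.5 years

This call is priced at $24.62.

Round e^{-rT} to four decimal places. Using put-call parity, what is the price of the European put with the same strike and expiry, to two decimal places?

exp(−rT) = exp(−0.019·2.5) = 0.9536
Put-call parity: C − P = S − K·e^(−rT) = 180 − 220·0.9536 = 180 − 209.7920 = -29.7920
P = C − (C − P) = 24.62 − (-29.7920) = 54.4120

$54.41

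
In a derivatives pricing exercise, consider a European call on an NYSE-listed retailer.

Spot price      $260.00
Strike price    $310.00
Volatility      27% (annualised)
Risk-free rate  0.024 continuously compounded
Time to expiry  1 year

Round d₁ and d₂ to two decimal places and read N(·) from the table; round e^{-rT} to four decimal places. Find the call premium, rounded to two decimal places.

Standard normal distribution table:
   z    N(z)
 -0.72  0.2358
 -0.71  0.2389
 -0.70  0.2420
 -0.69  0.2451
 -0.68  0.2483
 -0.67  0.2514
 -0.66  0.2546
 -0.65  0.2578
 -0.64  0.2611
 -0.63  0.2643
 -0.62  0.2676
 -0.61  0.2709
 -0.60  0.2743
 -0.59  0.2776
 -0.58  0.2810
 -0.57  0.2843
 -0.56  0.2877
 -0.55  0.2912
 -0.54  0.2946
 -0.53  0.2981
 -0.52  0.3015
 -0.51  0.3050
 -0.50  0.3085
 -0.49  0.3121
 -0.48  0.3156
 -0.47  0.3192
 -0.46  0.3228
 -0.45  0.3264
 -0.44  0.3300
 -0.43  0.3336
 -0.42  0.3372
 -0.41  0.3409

T = 1;  σ√T = 0.2700
ln(S/K) + (r + σ²/2)T = ln(260/310) + (0.024 + 0.27²/2)·1 = -0.1759 + 0.0605 = -0.1154
d₁ = -0.1154 / 0.2700 = -0.4276 which rounds to -0.43
d₂ = d₁ − σ√T = -0.4276 − 0.2700 = -0.6976 which rounds to -0.70
exp(−rT) = exp(−0.024·1) = 0.9763
N(d₁) = N(-0.43) = 0.3336;  N(d₂) = N(-0.70) = 0.2420
C = 260·0.3336 − 310·0.9763·0.2420 = 86.7360 − 73.2420 = 13.4940

$13.49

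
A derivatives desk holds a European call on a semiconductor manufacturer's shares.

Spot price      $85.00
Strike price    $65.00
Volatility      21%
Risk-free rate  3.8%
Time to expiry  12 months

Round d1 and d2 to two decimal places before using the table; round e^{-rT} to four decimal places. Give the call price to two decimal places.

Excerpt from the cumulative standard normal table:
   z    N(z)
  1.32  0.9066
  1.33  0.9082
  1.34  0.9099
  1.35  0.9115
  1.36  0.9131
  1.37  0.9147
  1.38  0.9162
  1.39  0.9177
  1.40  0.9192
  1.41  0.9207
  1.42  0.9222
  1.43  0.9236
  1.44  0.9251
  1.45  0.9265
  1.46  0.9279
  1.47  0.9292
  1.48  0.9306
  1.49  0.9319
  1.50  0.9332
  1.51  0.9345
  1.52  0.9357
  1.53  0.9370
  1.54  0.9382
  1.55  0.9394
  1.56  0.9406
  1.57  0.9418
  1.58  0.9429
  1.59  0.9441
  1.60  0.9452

T = 1;  σ√T = 0.2100
d₁ = [ln(85/65) + (0.038 + ½·0.21²)·1] / (σ√T) = (0.2683 + 0.0600) / 0.2100 = 1.5634 ≈ 1.56
d₂ = 1.5634 − 0.2100 = 1.3534 ≈ 1.35
e^(−rT) = e^(−0.038·1) = 0.9627
C = 85·N(1.56) − 65·0.9627·N(1.35) = 85·0.9406 − 65·0.9627·0.9115 = 79.9510 − 57.0376 = 22.9134

$22.91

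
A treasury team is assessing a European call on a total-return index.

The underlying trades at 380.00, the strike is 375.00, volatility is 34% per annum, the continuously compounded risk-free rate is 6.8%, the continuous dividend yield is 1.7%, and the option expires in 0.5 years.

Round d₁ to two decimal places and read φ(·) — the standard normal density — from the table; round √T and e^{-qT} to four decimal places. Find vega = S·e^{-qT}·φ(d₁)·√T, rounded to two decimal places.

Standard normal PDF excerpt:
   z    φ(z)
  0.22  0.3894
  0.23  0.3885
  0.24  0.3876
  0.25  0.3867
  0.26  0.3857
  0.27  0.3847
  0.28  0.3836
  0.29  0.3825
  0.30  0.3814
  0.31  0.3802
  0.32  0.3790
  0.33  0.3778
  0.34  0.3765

σ√T = 0.34·√0.5 = 0.2404
ln(S/K) + (r − q + σ²/2)T = ln(380/375) + (0.068 − 0.017 + 0.34²/2)·0.5 = 0.0132 + 0.0544 = 0.0676
d₁ = 0.0676 / 0.2404 = 0.2814 → 0.28
√T = √0.5 = 0.7071
φ(d₁) = φ(0.28) = 0.3836
e^(−qT) = e^(−0.017·0.5) = 0.9915
vega = S·e^(−qT)·φ(d₁)·√T = 380·0.9915·0.3836·0.7071 = 102.1964
(Vega is the same for a European call and put with the same parameters.)

102.20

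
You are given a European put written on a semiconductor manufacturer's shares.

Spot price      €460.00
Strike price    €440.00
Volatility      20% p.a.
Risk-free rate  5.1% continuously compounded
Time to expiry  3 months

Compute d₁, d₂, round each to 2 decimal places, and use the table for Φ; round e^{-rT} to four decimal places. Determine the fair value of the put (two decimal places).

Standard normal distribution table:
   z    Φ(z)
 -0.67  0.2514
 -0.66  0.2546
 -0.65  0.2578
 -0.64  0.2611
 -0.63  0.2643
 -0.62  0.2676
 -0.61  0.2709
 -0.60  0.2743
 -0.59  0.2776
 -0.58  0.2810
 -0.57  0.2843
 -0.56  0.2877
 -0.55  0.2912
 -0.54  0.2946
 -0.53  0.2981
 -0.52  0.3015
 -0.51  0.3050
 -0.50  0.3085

€7.88

σ√T = 0.2 × 0.5000 = 0.1000
ln(S/K) + (r + σ²/2)T = ln(460/440) + (0.051 + 0.2²/2)·0.25 = 0.0445 + 0.0178 = 0.0622
d₁ = 0.0622 / 0.1000 = 0.6220 ≈ 0.62
d₂ = d₁ − σ√T = 0.6220 − 0.1000 = 0.5220 ≈ 0.52
e^(−rT) = e^(−0.051·0.25) = 0.9873
N(−d₂) = N(-0.52) = 0.3015;  N(−d₁) = N(-0.62) = 0.2676
P = 440·0.9873·0.3015 − 460·0.2676 = 130.9752 − 123.0960 = 7.8792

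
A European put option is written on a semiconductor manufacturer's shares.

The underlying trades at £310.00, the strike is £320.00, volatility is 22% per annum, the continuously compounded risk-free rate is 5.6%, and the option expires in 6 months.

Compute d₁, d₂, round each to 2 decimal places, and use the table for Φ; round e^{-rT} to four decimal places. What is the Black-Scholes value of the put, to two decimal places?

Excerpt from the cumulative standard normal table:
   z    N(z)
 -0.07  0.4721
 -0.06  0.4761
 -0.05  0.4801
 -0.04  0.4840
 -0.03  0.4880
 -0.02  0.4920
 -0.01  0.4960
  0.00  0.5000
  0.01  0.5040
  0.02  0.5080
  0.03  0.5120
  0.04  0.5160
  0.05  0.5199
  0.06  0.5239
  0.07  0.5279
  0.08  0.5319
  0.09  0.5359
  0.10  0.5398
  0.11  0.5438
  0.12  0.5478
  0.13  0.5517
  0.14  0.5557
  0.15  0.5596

T = 0.5;  σ√T = 0.1556
d₁ = [ln(310/320) + (0.056 + 0.22²/2)·0.5] / 0.1556 = [-0.0317 + 0.0401] / 0.1556 = 0.0537 ≈ 0.05
d₂ = d₁ − σ√T = 0.0537 − 0.1556 = -0.1019 ≈ -0.10
exp(−rT) = exp(−0.056·0.5) = 0.9724
N(−d₂) = N(0.10) = 0.5398;  N(−d₁) = N(-0.05) = 0.4801
P = 320·0.9724·0.5398 − 310·0.4801 = 167.9685 − 148.8310 = 19.1375

£19.14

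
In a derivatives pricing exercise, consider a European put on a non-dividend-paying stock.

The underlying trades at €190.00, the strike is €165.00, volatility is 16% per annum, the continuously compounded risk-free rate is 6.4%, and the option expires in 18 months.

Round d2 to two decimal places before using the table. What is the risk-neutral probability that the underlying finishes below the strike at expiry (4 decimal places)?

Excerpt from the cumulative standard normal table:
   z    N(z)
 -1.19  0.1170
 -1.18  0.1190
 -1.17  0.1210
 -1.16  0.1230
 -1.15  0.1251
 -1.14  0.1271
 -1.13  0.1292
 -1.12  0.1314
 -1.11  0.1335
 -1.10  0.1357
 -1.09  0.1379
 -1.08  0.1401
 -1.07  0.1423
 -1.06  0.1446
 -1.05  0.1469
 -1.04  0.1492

0.1335

T = 1.5;  σ√T = 0.1960
d₁ = [ln(190/165) + (0.064 + 0.16²/2)·1.5] / 0.1960 = [0.1411 + 0.1152] / 0.1960 = 1.3078 ≈ 1.31
d₂ = d₁ − σ√T = 1.3078 − 0.1960 = 1.1119 ≈ 1.11
Risk-neutral Pr[S_T < K] = N(−d₂) = N(-1.11) = 0.1335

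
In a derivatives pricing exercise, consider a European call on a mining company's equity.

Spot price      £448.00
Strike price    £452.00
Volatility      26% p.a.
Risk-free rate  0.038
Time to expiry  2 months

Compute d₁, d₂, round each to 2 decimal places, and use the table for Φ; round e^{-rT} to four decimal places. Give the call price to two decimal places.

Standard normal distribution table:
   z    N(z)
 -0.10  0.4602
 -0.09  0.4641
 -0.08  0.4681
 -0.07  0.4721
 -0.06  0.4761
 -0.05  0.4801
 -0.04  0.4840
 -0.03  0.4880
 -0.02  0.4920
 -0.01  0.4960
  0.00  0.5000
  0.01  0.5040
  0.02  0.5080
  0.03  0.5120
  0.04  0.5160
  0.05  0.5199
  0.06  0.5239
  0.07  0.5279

£19.13

σ√T = 0.26 × 0.4082 = 0.1061
d₁ = [ln(448/452) + (0.038 + 0.26²/2)·0.1667] / 0.1061 = [-0.0089 + 0.0120] / 0.1061 = 0.0290 which rounds to 0.03
d₂ = d₁ − σ√T = 0.0290 − 0.1061 = -0.0771 which rounds to -0.08
exp(−rT) = exp(−0.038·0.1667) = 0.9937
N(d₁) = N(0.03) = 0.5120;  N(d₂) = N(-0.08) = 0.4681
C = 448·0.5120 − 452·0.9937·0.4681 = 229.3760 − 210.2482 = 19.1278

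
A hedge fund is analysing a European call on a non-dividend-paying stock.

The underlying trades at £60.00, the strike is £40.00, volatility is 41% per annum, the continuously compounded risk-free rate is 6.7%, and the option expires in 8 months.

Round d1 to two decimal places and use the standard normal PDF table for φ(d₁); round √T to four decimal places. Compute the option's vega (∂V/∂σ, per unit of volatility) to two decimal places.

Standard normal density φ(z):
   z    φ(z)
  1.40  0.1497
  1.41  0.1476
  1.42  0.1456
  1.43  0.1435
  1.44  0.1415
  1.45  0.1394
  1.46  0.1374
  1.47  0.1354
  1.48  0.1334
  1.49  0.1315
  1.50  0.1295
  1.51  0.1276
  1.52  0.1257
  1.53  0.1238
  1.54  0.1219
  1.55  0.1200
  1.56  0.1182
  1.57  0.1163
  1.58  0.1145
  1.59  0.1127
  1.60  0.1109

6.25

σ√T = 0.41 × 0.8165 = 0.3348
ln(S/K) + (r + σ²/2)T = ln(60/40) + (0.067 + 0.41²/2)·0.6667 = 0.4055 + 0.1007 = 0.5062
d₁ = 0.5062 / 0.3348 = 1.5120 → 1.51
√T = √0.6667 = 0.8165
φ(d₁) = φ(1.51) = 0.1276
vega = S·φ(d₁)·√T = 60·0.1276·0.8165 = 6.2511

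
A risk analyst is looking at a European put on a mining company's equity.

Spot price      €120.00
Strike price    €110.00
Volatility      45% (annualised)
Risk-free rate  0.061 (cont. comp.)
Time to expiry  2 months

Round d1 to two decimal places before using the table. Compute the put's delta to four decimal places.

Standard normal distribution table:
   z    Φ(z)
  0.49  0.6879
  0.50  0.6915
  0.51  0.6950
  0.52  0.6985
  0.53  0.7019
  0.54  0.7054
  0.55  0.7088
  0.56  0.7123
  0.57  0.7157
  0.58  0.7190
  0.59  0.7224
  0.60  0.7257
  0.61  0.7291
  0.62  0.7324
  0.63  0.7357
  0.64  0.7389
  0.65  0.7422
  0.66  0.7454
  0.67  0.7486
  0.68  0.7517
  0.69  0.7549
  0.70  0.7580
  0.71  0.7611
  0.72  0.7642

σ√T = 0.45 × 0.4082 = 0.1837
ln(S/K) + (r + σ²/2)T = ln(120/110) + (0.061 + 0.45²/2)·0.1667 = 0.0870 + 0.0270 = 0.1141
d₁ = 0.1141 / 0.1837 = 0.6208 which rounds to 0.62
N(d₁) = N(0.62) = 0.7324
Δ_put = N(d₁) − 1 = 0.7324 − 1 = -0.2676

-0.2676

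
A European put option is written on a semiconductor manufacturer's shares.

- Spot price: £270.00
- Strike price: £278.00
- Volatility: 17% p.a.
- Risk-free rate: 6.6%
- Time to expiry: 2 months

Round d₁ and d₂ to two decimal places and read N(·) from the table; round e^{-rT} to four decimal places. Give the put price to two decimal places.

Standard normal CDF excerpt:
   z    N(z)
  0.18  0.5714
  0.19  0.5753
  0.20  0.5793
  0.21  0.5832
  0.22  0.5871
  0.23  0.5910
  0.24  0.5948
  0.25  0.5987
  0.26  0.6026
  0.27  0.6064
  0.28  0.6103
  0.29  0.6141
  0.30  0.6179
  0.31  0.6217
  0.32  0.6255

£10.33

T = 0.1667;  σ√T = 0.0694
d₁ = [ln(270/278) + (0.066 + 0.17²/2)·0.1667] / 0.0694 = [-0.0292 + 0.0134] / 0.0694 = -0.2275 ≈ -0.23
d₂ = d₁ − σ√T = -0.2275 − 0.0694 = -0.2969 ≈ -0.30
e^(−rT) = e^(−0.066·0.1667) = 0.9891
P = 278·0.9891·N(0.30) − 270·N(0.23) = 278·0.9891·0.6179 − 270·0.5910 = 169.9038 − 159.5700 = 10.3338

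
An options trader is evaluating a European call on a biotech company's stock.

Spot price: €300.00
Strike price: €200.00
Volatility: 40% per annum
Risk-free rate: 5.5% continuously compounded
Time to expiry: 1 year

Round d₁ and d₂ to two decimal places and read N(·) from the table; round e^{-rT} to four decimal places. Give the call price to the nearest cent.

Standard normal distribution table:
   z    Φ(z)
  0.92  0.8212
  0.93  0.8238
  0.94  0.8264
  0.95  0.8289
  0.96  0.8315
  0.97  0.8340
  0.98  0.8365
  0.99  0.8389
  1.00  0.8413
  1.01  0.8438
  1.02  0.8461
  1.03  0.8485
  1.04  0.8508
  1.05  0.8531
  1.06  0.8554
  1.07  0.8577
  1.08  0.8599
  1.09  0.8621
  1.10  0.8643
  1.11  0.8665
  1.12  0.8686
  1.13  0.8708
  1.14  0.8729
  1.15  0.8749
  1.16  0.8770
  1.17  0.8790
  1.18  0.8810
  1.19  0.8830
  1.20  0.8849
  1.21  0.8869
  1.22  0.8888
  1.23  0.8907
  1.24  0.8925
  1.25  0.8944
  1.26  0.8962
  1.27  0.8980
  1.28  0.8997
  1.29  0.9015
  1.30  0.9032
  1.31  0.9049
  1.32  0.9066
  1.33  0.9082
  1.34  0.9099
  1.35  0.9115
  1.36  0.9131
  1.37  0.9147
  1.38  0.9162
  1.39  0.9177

€116.54

σ√T = 0.4 × 1.0000 = 0.4000
d₁ = [ln(300/200) + (0.055 + 0.4²/2)·1] / 0.4000 = [0.4055 + 0.1350] / 0.4000 = 1.3512 which rounds to 1.35
d₂ = d₁ − σ√T = 1.3512 − 0.4000 = 0.9512 which rounds to 0.95
exp(−rT) = exp(−0.055·1) = 0.9465
C = 300·N(1.35) − 200·0.9465·N(0.95) = 300·0.9115 − 200·0.9465·0.8289 = 273.4500 − 156.9108 = 116.5392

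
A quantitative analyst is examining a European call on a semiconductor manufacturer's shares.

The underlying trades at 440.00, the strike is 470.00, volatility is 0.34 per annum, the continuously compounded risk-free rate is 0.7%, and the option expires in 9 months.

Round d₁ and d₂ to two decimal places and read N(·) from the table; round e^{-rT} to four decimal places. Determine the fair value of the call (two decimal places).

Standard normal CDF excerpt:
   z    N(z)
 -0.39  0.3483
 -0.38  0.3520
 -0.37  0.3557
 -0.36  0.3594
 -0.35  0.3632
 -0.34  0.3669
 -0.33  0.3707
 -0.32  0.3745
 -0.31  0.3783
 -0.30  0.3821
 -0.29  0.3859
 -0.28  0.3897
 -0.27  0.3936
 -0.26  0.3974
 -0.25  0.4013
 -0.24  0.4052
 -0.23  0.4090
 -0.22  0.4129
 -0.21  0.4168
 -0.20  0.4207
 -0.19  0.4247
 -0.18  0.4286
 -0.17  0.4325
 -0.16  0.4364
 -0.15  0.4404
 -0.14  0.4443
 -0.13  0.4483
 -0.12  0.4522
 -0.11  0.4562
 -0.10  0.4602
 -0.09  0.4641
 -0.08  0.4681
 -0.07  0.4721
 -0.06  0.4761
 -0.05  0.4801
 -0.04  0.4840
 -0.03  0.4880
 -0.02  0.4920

σ√T = 0.34 × 0.8660 = 0.2944
ln(S/K) + (r + σ²/2)T = ln(440/470) + (0.007 + 0.34²/2)·0.75 = -0.0660 + 0.0486 = -0.0174
d₁ = -0.0174 / 0.2944 = -0.0590 which rounds to -0.06
d₂ = d₁ − σ√T = -0.0590 − 0.2944 = -0.3534 which rounds to -0.35
e^(−rT) = e^(−0.007·0.75) = 0.9948
N(d₁) = N(-0.06) = 0.4761;  N(d₂) = N(-0.35) = 0.3632
C = 440·0.4761 − 470·0.9948·0.3632 = 209.4840 − 169.8163 = 39.6677

39.67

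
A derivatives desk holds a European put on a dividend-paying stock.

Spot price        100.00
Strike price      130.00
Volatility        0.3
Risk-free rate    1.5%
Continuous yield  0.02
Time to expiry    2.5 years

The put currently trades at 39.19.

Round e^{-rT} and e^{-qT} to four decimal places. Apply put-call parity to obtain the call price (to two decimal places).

e^(−qT) = e^(−0.02·2.5) = 0.9512;  e^(−rT) = e^(−0.015·2.5) = 0.9632
Put-call parity: C − P = S·e^(−qT) − K·e^(−rT) = 100·0.9512 − 130·0.9632 = 95.1200 − 125.2160 = -30.0960
C = P + (C − P) = 39.19 + (-30.0960) = 9.0940

9.09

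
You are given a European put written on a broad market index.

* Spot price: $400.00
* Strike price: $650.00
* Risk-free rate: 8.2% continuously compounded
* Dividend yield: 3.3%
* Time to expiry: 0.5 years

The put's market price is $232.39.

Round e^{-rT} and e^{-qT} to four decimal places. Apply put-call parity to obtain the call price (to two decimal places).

$1.96

e^(−qT) = e^(−0.033·0.5) = 0.9836;  e^(−rT) = e^(−0.082·0.5) = 0.9598
Put-call parity: C − P = S·e^(−qT) − K·e^(−rT) = 400·0.9836 − 650·0.9598 = 393.4400 − 623.8700 = -230.4300
C = P + (C − P) = 232.39 + (-230.4300) = 1.9600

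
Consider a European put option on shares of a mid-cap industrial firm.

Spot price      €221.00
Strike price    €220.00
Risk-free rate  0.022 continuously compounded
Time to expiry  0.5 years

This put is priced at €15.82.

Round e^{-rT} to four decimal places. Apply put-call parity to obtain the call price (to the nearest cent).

e^(−rT) = e^(−0.022·0.5) = 0.9891
Put-call parity: C − P = S − K·e^(−rT) = 221 − 220·0.9891 = 221 − 217.6020 = 3.3980
C = P + (C − P) = 15.82 + (3.3980) = 19.2180

€19.22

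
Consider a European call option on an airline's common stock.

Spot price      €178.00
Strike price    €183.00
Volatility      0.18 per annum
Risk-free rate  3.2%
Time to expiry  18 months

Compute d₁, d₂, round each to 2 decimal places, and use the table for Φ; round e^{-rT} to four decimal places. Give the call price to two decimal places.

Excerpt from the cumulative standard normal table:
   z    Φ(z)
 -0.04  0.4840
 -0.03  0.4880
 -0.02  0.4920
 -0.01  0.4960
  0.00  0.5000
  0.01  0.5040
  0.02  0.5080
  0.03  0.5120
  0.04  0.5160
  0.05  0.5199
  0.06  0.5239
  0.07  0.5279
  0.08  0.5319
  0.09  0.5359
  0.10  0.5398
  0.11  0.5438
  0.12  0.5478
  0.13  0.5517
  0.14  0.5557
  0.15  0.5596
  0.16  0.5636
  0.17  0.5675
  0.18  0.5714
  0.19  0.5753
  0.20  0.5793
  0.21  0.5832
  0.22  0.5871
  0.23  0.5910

σ√T = 0.18·√1.5 = 0.2205
ln(S/K) + (r + σ²/2)T = ln(178/183) + (0.032 + 0.18²/2)·1.5 = -0.0277 + 0.0723 = 0.0446
d₁ = 0.0446 / 0.2205 = 0.2023 ⇒ 0.20
d₂ = d₁ − σ√T = 0.2023 − 0.2205 = -0.0182 ⇒ -0.02
e^(−rT) = e^(−0.032·1.5) = 0.9531
N(d₁) = N(0.20) = 0.5793;  N(d₂) = N(-0.02) = 0.4920
C = 178·0.5793 − 183·0.9531·0.4920 = 103.1154 − 85.8133 = 17.3021

€17.30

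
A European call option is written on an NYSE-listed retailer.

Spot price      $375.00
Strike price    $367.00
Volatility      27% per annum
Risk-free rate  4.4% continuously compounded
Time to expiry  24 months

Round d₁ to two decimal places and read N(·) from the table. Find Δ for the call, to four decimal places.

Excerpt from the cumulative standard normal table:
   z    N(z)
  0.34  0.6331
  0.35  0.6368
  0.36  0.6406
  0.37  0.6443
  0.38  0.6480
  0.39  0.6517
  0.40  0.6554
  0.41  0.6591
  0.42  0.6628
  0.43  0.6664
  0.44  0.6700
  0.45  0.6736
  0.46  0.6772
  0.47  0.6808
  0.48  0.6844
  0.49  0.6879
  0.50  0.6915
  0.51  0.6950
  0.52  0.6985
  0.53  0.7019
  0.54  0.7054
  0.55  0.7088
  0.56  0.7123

0.6844

σ√T = 0.27 × 1.4142 = 0.3818
d₁ = [ln(375/367) + (0.044 + 0.27²/2)·2] / 0.3818 = [0.0216 + 0.1609] / 0.3818 = 0.4779 which rounds to 0.48
N(d₁) = N(0.48) = 0.6844
Δ_call = N(d₁) = 0.6844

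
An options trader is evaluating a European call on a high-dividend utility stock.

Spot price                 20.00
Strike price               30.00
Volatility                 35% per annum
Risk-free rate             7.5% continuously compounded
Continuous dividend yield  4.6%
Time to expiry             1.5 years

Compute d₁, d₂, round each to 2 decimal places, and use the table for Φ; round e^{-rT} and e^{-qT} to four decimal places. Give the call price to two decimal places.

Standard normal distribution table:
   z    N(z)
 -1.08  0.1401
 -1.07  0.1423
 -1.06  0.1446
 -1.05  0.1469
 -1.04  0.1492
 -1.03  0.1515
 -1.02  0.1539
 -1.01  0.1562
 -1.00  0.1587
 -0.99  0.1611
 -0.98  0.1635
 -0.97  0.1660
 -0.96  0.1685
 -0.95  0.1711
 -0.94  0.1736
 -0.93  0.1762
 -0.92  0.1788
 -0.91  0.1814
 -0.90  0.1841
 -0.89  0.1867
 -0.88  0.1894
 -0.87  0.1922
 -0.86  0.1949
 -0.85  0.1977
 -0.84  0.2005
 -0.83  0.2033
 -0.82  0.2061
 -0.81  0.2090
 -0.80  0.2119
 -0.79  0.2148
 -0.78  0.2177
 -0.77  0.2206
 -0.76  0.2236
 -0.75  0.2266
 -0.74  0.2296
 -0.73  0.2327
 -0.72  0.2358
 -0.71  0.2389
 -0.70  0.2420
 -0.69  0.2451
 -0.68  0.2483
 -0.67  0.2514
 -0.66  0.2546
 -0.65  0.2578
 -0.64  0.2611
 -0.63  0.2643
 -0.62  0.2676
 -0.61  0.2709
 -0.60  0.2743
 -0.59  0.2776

T = 1.5;  σ√T = 0.4287
d₁ = [ln(20/30) + (0.075 − 0.046 + 0.35²/2)·1.5] / 0.4287 = [-0.4055 + 0.1354] / 0.4287 = -0.6301 which rounds to -0.63
d₂ = d₁ − σ√T = -0.6301 − 0.4287 = -1.0587 which rounds to -1.06
exp(−qT) = exp(−0.046·1.5) = 0.9333;  exp(−rT) = exp(−0.075·1.5) = 0.8936
N(d₁) = N(-0.63) = 0.2643;  N(d₂) = N(-1.06) = 0.1446
C = 20·0.9333·0.2643 − 30·0.8936·0.1446 = 4.9334 − 3.8764 = 1.0570

1.06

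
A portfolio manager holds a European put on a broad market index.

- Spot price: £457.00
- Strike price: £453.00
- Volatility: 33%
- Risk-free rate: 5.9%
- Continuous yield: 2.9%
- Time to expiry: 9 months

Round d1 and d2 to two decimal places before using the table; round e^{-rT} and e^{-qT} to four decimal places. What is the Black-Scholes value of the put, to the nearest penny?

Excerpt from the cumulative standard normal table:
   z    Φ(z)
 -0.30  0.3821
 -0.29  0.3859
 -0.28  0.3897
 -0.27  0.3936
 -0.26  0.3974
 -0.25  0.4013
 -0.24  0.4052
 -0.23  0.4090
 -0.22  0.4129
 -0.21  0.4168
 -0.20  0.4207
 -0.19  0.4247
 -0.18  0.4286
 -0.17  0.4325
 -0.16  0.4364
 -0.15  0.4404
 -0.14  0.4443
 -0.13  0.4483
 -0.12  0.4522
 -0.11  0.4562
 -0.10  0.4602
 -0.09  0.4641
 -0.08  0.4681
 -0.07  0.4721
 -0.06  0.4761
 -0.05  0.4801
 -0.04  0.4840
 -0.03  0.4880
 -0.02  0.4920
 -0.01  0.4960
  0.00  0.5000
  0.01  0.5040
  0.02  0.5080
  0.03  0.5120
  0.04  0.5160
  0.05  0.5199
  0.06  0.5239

σ√T = 0.33 × 0.8660 = 0.2858
d₁ = [ln(457/453) + (0.059 − 0.029 + ½·0.33²)·0.75] / (σ√T) = (0.0088 + 0.0633) / 0.2858 = 0.2524 which rounds to 0.25
d₂ = 0.2524 − 0.2858 = -0.0334 which rounds to -0.03
e^(−qT) = e^(−0.029·0.75) = 0.9785;  e^(−rT) = e^(−0.059·0.75) = 0.9567
P = 453·0.9567·N(0.03) − 457·0.9785·N(-0.25) = 453·0.9567·0.5120 − 457·0.9785·0.4013 = 221.8932 − 179.4511 = 42.4420

£42.44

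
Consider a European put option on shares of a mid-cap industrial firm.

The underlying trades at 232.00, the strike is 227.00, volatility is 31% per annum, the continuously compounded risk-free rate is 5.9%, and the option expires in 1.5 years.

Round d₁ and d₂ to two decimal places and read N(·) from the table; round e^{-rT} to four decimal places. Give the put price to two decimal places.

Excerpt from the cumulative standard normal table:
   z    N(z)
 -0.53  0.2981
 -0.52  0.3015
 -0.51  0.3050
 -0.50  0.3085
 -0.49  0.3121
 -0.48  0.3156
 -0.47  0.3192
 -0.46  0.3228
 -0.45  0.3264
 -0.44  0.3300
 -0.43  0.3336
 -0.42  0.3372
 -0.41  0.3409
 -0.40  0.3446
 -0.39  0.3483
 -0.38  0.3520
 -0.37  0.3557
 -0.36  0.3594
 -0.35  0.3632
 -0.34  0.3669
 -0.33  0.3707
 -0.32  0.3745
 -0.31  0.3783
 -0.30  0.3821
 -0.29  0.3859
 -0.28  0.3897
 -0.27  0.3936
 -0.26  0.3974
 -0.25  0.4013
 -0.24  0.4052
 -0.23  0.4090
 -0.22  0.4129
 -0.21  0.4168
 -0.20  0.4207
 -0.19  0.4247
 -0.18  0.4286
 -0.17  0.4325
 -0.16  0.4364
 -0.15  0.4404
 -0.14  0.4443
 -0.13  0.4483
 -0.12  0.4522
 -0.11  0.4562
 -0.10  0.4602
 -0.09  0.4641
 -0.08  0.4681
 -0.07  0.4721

22.40

σ√T = 0.31 × 1.2247 = 0.3797
d₁ = [ln(232/227) + (0.059 + 0.31²/2)·1.5] / 0.3797 = [0.0218 + 0.1606] / 0.3797 = 0.4803 ≈ 0.48
d₂ = d₁ − σ√T = 0.4803 − 0.3797 = 0.1006 ≈ 0.10
exp(−rT) = exp(−0.059·1.5) = 0.9153
N(−d₂) = N(-0.10) = 0.4602;  N(−d₁) = N(-0.48) = 0.3156
P = 227·0.9153·0.4602 − 232·0.3156 = 95.6172 − 73.2192 = 22.3980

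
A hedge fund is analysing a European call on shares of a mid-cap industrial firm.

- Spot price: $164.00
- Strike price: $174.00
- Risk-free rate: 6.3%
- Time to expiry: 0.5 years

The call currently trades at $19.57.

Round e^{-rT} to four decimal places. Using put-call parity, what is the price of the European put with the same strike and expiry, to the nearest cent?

$24.18

exp(−rT) = exp(−0.063·0.5) = 0.9690
Put-call parity: C − P = S − K·e^(−rT) = 164 − 174·0.9690 = 164 − 168.6060 = -4.6060
P = C − (C − P) = 19.57 − (-4.6060) = 24.1760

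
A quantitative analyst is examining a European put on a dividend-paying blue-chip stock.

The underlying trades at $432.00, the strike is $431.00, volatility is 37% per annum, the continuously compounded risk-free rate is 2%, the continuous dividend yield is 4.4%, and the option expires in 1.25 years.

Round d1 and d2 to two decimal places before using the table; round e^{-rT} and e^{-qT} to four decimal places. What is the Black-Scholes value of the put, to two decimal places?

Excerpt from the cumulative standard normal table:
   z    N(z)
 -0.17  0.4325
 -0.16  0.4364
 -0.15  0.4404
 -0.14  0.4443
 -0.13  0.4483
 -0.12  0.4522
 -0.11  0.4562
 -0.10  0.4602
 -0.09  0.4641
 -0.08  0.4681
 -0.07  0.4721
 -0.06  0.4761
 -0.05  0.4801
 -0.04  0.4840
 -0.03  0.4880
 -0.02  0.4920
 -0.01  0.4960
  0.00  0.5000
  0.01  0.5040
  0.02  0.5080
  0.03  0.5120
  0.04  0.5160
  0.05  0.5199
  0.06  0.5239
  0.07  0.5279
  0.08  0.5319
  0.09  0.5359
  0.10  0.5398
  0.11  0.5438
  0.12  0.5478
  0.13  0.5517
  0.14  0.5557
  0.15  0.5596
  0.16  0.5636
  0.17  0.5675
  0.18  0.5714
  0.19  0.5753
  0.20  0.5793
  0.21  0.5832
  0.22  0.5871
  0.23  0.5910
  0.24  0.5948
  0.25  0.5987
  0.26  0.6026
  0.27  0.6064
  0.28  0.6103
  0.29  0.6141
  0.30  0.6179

$73.23

σ√T = 0.37 × 1.1180 = 0.4137
d₁ = [ln(432/431) + (0.02 − 0.044 + 0.37²/2)·1.25] / 0.4137 = [0.0023 + 0.0556] / 0.4137 = 0.1399 ≈ 0.14
d₂ = d₁ − σ√T = 0.1399 − 0.4137 = -0.2738 ≈ -0.27
e^(−qT) = e^(−0.044·1.25) = 0.9465;  e^(−rT) = e^(−0.02·1.25) = 0.9753
N(−d₂) = N(0.27) = 0.6064;  N(−d₁) = N(-0.14) = 0.4443
P = 431·0.9753·0.6064 − 432·0.9465·0.4443 = 254.9028 − 181.6689 = 73.2339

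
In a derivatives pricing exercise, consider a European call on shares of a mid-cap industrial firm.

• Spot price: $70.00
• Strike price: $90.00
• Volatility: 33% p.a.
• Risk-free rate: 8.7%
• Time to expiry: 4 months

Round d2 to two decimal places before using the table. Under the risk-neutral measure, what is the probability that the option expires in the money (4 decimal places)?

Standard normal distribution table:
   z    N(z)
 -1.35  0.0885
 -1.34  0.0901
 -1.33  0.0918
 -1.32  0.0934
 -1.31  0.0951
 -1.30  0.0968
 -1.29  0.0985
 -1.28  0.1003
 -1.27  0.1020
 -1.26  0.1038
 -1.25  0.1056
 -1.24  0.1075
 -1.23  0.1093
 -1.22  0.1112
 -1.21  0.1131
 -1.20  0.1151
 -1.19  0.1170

0.1038

σ√T = 0.33 × 0.5774 = 0.1905
d₁ = [ln(70/90) + (0.087 + 0.33²/2)·0.3333] / 0.1905 = [-0.2513 + 0.0471] / 0.1905 = -1.0716 ≈ -1.07
d₂ = d₁ − σ√T = -1.0716 − 0.1905 = -1.2621 ≈ -1.26
Pr(exercise) under Q = N(d₂) = 0.1038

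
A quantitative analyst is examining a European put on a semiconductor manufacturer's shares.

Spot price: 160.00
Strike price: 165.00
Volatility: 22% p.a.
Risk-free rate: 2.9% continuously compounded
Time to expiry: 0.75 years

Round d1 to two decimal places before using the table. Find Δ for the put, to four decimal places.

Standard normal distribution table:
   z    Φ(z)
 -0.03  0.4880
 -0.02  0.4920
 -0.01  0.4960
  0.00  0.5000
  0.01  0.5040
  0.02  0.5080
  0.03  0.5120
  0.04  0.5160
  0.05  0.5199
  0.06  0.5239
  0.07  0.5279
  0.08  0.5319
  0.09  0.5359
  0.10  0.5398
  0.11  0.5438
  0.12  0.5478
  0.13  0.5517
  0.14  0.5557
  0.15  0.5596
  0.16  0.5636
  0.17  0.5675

-0.4801

σ√T = 0.22 × 0.8660 = 0.1905
ln(S/K) + (r + σ²/2)T = ln(160/165) + (0.029 + 0.22²/2)·0.75 = -0.0308 + 0.0399 = 0.0091
d₁ = 0.0091 / 0.1905 = 0.0479 ≈ 0.05
N(d₁) = N(0.05) = 0.5199
Δ_put = N(d₁) − 1 = 0.5199 − 1 = -0.4801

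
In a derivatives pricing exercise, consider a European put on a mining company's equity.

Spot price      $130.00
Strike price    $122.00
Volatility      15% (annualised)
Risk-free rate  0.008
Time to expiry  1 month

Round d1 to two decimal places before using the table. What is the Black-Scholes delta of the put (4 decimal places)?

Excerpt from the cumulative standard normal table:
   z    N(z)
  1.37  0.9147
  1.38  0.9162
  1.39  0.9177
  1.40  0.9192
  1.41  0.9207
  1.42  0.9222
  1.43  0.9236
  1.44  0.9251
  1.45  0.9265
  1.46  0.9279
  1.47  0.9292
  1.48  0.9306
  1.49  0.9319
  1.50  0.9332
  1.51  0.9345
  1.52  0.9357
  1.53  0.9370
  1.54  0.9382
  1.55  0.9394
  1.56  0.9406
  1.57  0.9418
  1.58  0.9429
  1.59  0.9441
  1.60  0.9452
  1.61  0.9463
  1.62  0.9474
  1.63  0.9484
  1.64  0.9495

T = 0.08333;  σ√T = 0.0433
d₁ = [ln(130/122) + (0.008 + 0.15²/2)·0.08333] / 0.0433 = [0.0635 + 0.0016] / 0.0433 = 1.5038 which rounds to 1.50
N(d₁) = N(1.50) = 0.9332
Δ_put = N(d₁) − 1 = 0.9332 − 1 = -0.0668

-0.0668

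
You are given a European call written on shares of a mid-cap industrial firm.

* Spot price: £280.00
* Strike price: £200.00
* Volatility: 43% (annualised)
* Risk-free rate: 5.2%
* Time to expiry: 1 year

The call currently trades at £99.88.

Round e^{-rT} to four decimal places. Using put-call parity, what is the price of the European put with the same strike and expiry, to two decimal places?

£9.74

e^(−rT) = e^(−0.052·1) = 0.9493
Put-call parity: C − P = S − K·e^(−rT) = 280 − 200·0.9493 = 280 − 189.8600 = 90.1400
P = C − (C − P) = 99.88 − (90.1400) = 9.7400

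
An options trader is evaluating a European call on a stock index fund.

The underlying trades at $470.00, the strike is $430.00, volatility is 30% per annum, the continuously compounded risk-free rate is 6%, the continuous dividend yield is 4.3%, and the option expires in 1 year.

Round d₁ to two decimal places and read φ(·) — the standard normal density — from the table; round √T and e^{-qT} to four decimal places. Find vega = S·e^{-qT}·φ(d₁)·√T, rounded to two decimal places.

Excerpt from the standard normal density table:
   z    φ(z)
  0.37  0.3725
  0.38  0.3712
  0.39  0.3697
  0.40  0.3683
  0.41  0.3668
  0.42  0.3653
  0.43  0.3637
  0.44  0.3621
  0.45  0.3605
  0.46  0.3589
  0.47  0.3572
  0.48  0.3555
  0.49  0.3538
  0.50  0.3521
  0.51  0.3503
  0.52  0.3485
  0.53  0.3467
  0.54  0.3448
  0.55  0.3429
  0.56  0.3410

T = 1;  σ√T = 0.3000
d₁ = [ln(470/430) + (0.06 − 0.043 + 0.3²/2)·1] / 0.3000 = [0.0889 + 0.0620] / 0.3000 = 0.5032 ≈ 0.50
√T = √1 = 1.0000
φ(d₁) = φ(0.50) = 0.3521
exp(−qT) = exp(−0.043·1) = 0.9579
vega = S·exp(−qT)·φ(d₁)·√T = 470·0.9579·0.3521·1.0000 = 158.5200

158.52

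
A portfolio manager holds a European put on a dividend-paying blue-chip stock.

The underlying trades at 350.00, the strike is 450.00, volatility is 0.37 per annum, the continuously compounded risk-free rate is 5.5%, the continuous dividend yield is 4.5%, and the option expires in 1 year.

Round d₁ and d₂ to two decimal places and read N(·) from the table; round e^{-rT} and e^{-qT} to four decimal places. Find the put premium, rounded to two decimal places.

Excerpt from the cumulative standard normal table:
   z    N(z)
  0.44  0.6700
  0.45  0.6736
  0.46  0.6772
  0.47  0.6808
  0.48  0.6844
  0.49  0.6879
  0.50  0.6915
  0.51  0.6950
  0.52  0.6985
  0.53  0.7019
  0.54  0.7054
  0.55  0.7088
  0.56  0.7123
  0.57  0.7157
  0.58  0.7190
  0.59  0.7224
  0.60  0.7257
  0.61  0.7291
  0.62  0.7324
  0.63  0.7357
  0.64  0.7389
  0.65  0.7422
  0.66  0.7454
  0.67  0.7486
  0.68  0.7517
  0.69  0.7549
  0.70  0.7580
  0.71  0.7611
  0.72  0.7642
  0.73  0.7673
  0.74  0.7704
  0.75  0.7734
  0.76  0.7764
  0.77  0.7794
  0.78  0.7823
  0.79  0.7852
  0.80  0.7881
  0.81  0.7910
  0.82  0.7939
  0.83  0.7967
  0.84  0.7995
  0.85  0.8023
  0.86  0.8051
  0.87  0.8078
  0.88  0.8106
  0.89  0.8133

112.73

σ√T = 0.37·√1 = 0.3700
d₁ = [ln(350/450) + (0.055 − 0.045 + ½·0.37²)·1] / (σ√T) = (-0.2513 + 0.0784) / 0.3700 = -0.4672 → -0.47
d₂ = -0.4672 − 0.3700 = -0.8372 → -0.84
exp(−qT) = exp(−0.045·1) = 0.9560;  exp(−rT) = exp(−0.055·1) = 0.9465
N(−d₂) = N(0.84) = 0.7995;  N(−d₁) = N(0.47) = 0.6808
P = 450·0.9465·0.7995 − 350·0.9560·0.6808 = 340.5270 − 227.7957 = 112.7314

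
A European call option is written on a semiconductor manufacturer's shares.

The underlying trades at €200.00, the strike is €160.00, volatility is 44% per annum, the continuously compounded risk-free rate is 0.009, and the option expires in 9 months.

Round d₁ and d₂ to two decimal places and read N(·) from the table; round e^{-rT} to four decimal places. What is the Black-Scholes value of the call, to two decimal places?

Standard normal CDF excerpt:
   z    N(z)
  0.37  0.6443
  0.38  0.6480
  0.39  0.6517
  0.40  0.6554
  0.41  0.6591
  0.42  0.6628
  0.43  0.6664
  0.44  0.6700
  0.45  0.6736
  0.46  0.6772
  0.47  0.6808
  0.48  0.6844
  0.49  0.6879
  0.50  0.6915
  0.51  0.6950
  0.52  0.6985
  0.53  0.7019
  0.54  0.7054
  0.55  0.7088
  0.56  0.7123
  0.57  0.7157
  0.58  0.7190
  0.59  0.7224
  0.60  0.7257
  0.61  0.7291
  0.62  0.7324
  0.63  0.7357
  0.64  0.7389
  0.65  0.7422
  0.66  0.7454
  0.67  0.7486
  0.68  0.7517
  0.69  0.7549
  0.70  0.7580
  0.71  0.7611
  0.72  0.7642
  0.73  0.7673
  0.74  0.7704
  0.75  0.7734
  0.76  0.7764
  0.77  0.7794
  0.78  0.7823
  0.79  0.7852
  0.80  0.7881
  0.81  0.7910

σ√T = 0.44 × 0.8660 = 0.3811
ln(S/K) + (r + σ²/2)T = ln(200/160) + (0.009 + 0.44²/2)·0.75 = 0.2231 + 0.0793 = 0.3025
d₁ = 0.3025 / 0.3811 = 0.7938 → 0.79
d₂ = d₁ − σ√T = 0.7938 − 0.3811 = 0.4128 → 0.41
exp(−rT) = exp(−0.009·0.75) = 0.9933
N(d₁) = N(0.79) = 0.7852;  N(d₂) = N(0.41) = 0.6591
C = 200·0.7852 − 160·0.9933·0.6591 = 157.0400 − 104.7494 = 52.2906

€52.29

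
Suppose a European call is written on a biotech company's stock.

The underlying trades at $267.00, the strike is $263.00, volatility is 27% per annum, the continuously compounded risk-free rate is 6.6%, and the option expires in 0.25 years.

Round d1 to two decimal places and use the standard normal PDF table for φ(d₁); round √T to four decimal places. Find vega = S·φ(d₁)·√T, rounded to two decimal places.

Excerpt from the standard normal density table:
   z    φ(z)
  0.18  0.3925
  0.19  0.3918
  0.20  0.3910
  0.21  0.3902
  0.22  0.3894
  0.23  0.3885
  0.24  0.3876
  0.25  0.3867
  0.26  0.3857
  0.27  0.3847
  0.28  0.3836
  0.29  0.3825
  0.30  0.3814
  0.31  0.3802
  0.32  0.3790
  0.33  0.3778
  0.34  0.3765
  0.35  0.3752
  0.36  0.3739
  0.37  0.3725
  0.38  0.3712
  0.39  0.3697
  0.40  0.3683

T = 0.25;  σ√T = 0.1350
d₁ = [ln(267/263) + (0.066 + 0.27²/2)·0.25] / 0.1350 = [0.0151 + 0.0256] / 0.1350 = 0.3015 ≈ 0.30
√T = √0.25 = 0.5000
φ(d₁) = φ(0.30) = 0.3814
vega = S·φ(d₁)·√T = 267·0.3814·0.5000 = 50.9169
(The put has the same vega.)

50.92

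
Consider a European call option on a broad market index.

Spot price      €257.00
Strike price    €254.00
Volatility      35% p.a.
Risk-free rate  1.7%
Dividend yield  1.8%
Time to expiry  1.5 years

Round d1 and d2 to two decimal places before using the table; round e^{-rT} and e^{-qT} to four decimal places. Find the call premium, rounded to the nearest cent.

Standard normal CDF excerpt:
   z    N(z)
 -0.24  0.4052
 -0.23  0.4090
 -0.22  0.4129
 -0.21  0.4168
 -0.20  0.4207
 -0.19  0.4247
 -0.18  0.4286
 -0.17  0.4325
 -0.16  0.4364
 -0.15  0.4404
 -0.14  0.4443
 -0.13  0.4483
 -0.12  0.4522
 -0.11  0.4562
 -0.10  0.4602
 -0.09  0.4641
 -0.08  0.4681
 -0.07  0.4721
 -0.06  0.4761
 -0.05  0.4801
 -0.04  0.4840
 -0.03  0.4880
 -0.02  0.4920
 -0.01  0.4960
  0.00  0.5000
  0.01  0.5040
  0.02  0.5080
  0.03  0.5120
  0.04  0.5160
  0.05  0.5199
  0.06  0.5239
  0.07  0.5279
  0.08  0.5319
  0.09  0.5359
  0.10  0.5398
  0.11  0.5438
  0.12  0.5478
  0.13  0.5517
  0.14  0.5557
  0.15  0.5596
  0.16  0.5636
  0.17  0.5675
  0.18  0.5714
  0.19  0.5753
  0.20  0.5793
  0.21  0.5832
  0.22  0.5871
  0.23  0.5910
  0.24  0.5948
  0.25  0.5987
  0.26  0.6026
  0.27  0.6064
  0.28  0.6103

€43.64

σ√T = 0.35 × 1.2247 = 0.4287
ln(S/K) + (r − q + σ²/2)T = ln(257/254) + (0.017 − 0.018 + 0.35²/2)·1.5 = 0.0117 + 0.0904 = 0.1021
d₁ = 0.1021 / 0.4287 = 0.2382 ⇒ 0.24
d₂ = d₁ − σ√T = 0.2382 − 0.4287 = -0.1904 ⇒ -0.19
e^(−qT) = e^(−0.018·1.5) = 0.9734;  e^(−rT) = e^(−0.017·1.5) = 0.9748
N(d₁) = N(0.24) = 0.5948;  N(d₂) = N(-0.19) = 0.4247
C = 257·0.9734·0.5948 − 254·0.9748·0.4247 = 148.7974 − 105.1554 = 43.6420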